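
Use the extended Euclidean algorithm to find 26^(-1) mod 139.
Extended GCD: 26(-16) + 139(3) = 1. So 26^(-1) ≡ 123 ≡ 123 (mod 139). Verify: 26 × 123 = 3198 ≡ 1 (mod 139)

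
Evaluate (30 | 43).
(30/43) = 30^{21} mod 43 = -1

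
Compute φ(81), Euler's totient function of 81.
54

Prime factorization: 81 = 3^4
Using the formula φ(n) = n × Π(1 - 1/p) for each prime factor p:
φ(81) = 81 × (1 - 1/3)
φ(81) = 54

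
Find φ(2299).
1980

Prime factorization: 2299 = 11^2 × 19
Using the formula φ(n) = n × Π(1 - 1/p) for each prime factor p:
φ(2299) = 2299 × (1 - 1/11) × (1 - 1/19)
φ(2299) = 1980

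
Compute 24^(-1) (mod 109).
50

Using Extended Euclidean Algorithm:
gcd(24, 109) = 1
Bezout coefficients: 24 × 50 + 109 × -11 = 1
So 24 × 50 ≡ 1 (mod 109)
The inverse is 50 mod 109 = 50
Verification: 24 × 50 = 1200 = 11 × 109 + 1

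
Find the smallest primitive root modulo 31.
3

A primitive root g modulo p has order p-1 = 30
Prime divisors of 30: [2, 3, 5]
g is a primitive root iff g^(30/q) ≢ 1 (mod 31) for each prime divisor q
Testing small values:
  g = 2: 2^15 ≡ 1, 2^10 ≡ 1, 2^6 ≡ 2 (mod 31) → 2^15 ≡ 1, not primitive root
  g = 3: 3^15 ≡ 30, 3^10 ≡ 25, 3^6 ≡ 16 (mod 31) → none is 1, primitive root!
The smallest primitive root is 3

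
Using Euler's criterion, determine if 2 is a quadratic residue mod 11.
By Euler's criterion: 2^{5} ≡ 10 (mod 11). Since this equals -1 (≡ 10), 2 is not a QR.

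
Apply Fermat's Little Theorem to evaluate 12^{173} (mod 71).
36

By Fermat's Little Theorem, a^(p-1) ≡ 1 (mod p) for prime p and gcd(a, p) = 1
Here p = 71, so 12^70 ≡ 1 (mod 71)
We can reduce the exponent: 173 mod 70 = 33
So 12^173 ≡ 12^33 (mod 71)
Computing: 12^33 mod 71 = 36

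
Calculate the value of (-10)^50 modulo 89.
Using repeated squaring. (-10) ≡ 79 (mod 89). 50 = 32 + 16 + 2 (binary 110010). Repeated squaring mod 89: 79^1 ≡ 79; 79^2 ≡ 79² = 6241 ≡ 11; 79^4 ≡ 11² = 121 ≡ 32; 79^8 ≡ 32² = 1024 ≡ 45; 79^16 ≡ 45² = 2025 ≡ 67; 79^32 ≡ 67² = 4489 ≡ 39. Multiply: (-10)^50 ≡ 79^32 × 79^16 × 79^2 ≡ 39 × 67 × 11 (mod 89): 39 × 67 = 2613 ≡ 32; 32 × 11 = 352 ≡ 85. So (-10)^50 ≡ 85 (mod 89).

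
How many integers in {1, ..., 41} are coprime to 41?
40

Prime factorization: 41 = 41
Using the formula φ(n) = n × Π(1 - 1/p) for each prime factor p:
φ(41) = 41 × (1 - 1/41)
φ(41) = 40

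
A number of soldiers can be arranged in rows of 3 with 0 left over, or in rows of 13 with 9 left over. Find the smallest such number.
M = 3 × 13 = 39. M₁ = 13, y₁ ≡ 1 (mod 3). M₂ = 3, y₂ ≡ 9 (mod 13). m = 0×13×1 + 9×3×9 ≡ 9 (mod 39). The smallest positive such number is 9.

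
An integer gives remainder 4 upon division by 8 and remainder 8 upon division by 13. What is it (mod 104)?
M = 8 × 13 = 104. M₁ = 13, y₁ ≡ 5 (mod 8). M₂ = 8, y₂ ≡ 5 (mod 13). m = 4×13×5 + 8×8×5 ≡ 60 (mod 104). The smallest positive such number is 60.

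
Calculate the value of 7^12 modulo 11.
Using Fermat: 7^{10} ≡ 1 (mod 11). 12 ≡ 2 (mod 10). So 7^{12} ≡ 7^{2} ≡ 5 (mod 11)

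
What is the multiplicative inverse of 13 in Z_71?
11

Using Extended Euclidean Algorithm:
gcd(13, 71) = 1
Bezout coefficients: 13 × 11 + 71 × -2 = 1
So 13 × 11 ≡ 1 (mod 71)
The inverse is 11 mod 71 = 11
Verification: 13 × 11 = 143 = 2 × 71 + 1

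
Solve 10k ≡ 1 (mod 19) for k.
2

Using Extended Euclidean Algorithm:
gcd(10, 19) = 1
Bezout coefficients: 10 × 2 + 19 × -1 = 1
So 10 × 2 ≡ 1 (mod 19)
The inverse is 2 mod 19 = 2
Verification: 10 × 2 = 20 = 1 × 19 + 1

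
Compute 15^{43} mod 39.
24

Using successive squaring:
Binary expansion of 43: 101011
Powers of 15 mod 39 (each is the square of the previous):
  15^1 ≡ 15 (mod 39)
  15^2 ≡ 15² = 225 ≡ 30 (mod 39)
  15^4 ≡ 30² = 900 ≡ 3 (mod 39)
  15^8 ≡ 3² = 9 ≡ 9 (mod 39)
  15^16 ≡ 9² = 81 ≡ 3 (mod 39)
  15^32 ≡ 3² = 9 ≡ 9 (mod 39)
43 = 32 + 8 + 2 + 1, so 15^43 = 15^32 × 15^8 × 15^2 × 15^1 ≡ 9 × 9 × 30 × 15 (mod 39)
Multiplying step by step:
  9 × 9 = 81 ≡ 3 (mod 39)
  3 × 30 = 90 ≡ 12 (mod 39)
  12 × 15 = 180 ≡ 24 (mod 39)
Result: 15^43 ≡ 24 (mod 39)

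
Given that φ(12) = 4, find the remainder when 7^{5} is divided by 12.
By Euler: 7^{4} ≡ 1 (mod 12) since gcd(7, 12) = 1. 5 = 1×4 + 1. So 7^{5} ≡ 7^{1} ≡ 7 (mod 12)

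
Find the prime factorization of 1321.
1321

Divide by primes starting from smallest:
1321 ÷ 1321 = 1

1321 = 1321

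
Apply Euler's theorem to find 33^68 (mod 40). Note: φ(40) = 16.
By Euler: 33^{16} ≡ 1 (mod 40) since gcd(33, 40) = 1. 68 = 4×16 + 4. So 33^{68} ≡ 33^{4} ≡ 1 (mod 40)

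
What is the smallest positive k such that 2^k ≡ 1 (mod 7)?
Powers of 2 mod 7: 2^1≡2, 2^2≡4, 2^3≡1. Order = 3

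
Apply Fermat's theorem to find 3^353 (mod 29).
By Fermat: 3^{28} ≡ 1 (mod 29). 353 ≡ 17 (mod 28). So 3^{353} ≡ 3^{17} ≡ 2 (mod 29)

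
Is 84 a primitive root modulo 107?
p - 1 = 106 has prime divisors 2, 53. Check 84^(106/q) mod 107 for each: 84^(106/2) = 84^53 ≡ 106, 84^(106/53) = 84^2 ≡ 101 (mod 107). None of these is 1, so 84 has order 106 = φ(107), so it is a primitive root mod 107.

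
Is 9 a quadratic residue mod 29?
By Euler's criterion: 9^{14} ≡ 1 (mod 29). Since this equals 1, 9 is a QR.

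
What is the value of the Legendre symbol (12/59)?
(12/59) = 12^{29} mod 59 = 1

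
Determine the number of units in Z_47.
46

Prime factorization: 47 = 47
Using the formula φ(n) = n × Π(1 - 1/p) for each prime factor p:
φ(47) = 47 × (1 - 1/47)
φ(47) = 46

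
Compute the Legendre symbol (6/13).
(6/13) = 6^{6} mod 13 = -1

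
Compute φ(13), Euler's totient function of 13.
12

Prime factorization: 13 = 13
Using the formula φ(n) = n × Π(1 - 1/p) for each prime factor p:
φ(13) = 13 × (1 - 1/13)
φ(13) = 12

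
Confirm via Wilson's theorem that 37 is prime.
(36)! mod 37 = 36. Since this equals -1 (mod 37), Wilson confirms 37 is prime.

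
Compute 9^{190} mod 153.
72

Using successive squaring:
Binary expansion of 190: 10111110
Powers of 9 mod 153 (each is the square of the previous):
  9^1 ≡ 9 (mod 153)
  9^2 ≡ 9² = 81 ≡ 81 (mod 153)
  9^4 ≡ 81² = 6561 ≡ 135 (mod 153)
  9^8 ≡ 135² = 18225 ≡ 18 (mod 153)
  9^16 ≡ 18² = 324 ≡ 18 (mod 153)
  9^32 ≡ 18² = 324 ≡ 18 (mod 153)
  9^64 ≡ 18² = 324 ≡ 18 (mod 153)
  9^128 ≡ 18² = 324 ≡ 18 (mod 153)
190 = 128 + 32 + 16 + 8 + 4 + 2, so 9^190 = 9^128 × 9^32 × 9^16 × 9^8 × 9^4 × 9^2 ≡ 18 × 18 × 18 × 18 × 135 × 81 (mod 153)
Multiplying step by step:
  18 × 18 = 324 ≡ 18 (mod 153)
  18 × 18 = 324 ≡ 18 (mod 153)
  18 × 18 = 324 ≡ 18 (mod 153)
  18 × 135 = 2430 ≡ 135 (mod 153)
  135 × 81 = 10935 ≡ 72 (mod 153)
Result: 9^190 ≡ 72 (mod 153)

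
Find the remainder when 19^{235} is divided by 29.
By Fermat: 19^{28} ≡ 1 (mod 29). 235 = 8×28 + 11. So 19^{235} ≡ 19^{11} ≡ 27 (mod 29)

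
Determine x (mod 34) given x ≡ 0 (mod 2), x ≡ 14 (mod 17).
14

Using the Chinese Remainder Theorem:
M = product of moduli = 34
For equation 1: M_1 = 17, 17 ≡ 1 (mod 2), inverse of 17 mod 2 is 1 (check: 1 × 1 = 1 ≡ 1 (mod 2))
For equation 2: M_2 = 2, 2 ≡ 2 (mod 17), inverse of 2 mod 17 is 9 (check: 2 × 9 = 18 ≡ 1 (mod 17))
Combine: x ≡ Σ r_i×M_i×(M_i⁻¹ mod m_i) = 0×17×1 + 14×2×9 = 0 + 252 = 252
252 mod 34 = 14
x ≡ 14 (mod 34)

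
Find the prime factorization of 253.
11 × 23

Divide by primes starting from smallest:
253 ÷ 11 = 23
23 ÷ 23 = 1

253 = 11 × 23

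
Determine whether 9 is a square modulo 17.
By Euler's criterion: 9^{8} ≡ 1 (mod 17). Since this equals 1, 9 is a QR.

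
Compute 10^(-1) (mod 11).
10^(-1) ≡ 10 (mod 11). Verification: 10 × 10 = 100 ≡ 1 (mod 11)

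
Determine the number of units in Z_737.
660

Prime factorization: 737 = 11 × 67
Using the formula φ(n) = n × Π(1 - 1/p) for each prime factor p:
φ(737) = 737 × (1 - 1/11) × (1 - 1/67)
φ(737) = 660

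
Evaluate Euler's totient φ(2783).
2420

Prime factorization: 2783 = 11^2 × 23
Using the formula φ(n) = n × Π(1 - 1/p) for each prime factor p:
φ(2783) = 2783 × (1 - 1/11) × (1 - 1/23)
φ(2783) = 2420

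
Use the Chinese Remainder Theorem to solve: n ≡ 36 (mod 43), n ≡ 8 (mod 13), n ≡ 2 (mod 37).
853

Using the Chinese Remainder Theorem:
M = product of moduli = 20683
For equation 1: M_1 = 481, 481 ≡ 8 (mod 43), inverse of 481 mod 43 is 27 (check: 8 × 27 = 216 ≡ 1 (mod 43))
For equation 2: M_2 = 1591, 1591 ≡ 5 (mod 13), inverse of 1591 mod 13 is 8 (check: 5 × 8 = 40 ≡ 1 (mod 13))
For equation 3: M_3 = 559, 559 ≡ 4 (mod 37), inverse of 559 mod 37 is 28 (check: 4 × 28 = 112 ≡ 1 (mod 37))
Combine: n ≡ Σ r_i×M_i×(M_i⁻¹ mod m_i) = 36×481×27 + 8×1591×8 + 2×559×28 = 467532 + 101824 + 31304 = 600660
600660 mod 20683 = 853
n ≡ 853 (mod 20683)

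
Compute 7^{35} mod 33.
10

Using successive squaring:
Binary expansion of 35: 100011
Powers of 7 mod 33 (each is the square of the previous):
  7^1 ≡ 7 (mod 33)
  7^2 ≡ 7² = 49 ≡ 16 (mod 33)
  7^4 ≡ 16² = 256 ≡ 25 (mod 33)
  7^8 ≡ 25² = 625 ≡ 31 (mod 33)
  7^16 ≡ 31² = 961 ≡ 4 (mod 33)
  7^32 ≡ 4² = 16 ≡ 16 (mod 33)
35 = 32 + 2 + 1, so 7^35 = 7^32 × 7^2 × 7^1 ≡ 16 × 16 × 7 (mod 33)
Multiplying step by step:
  16 × 16 = 256 ≡ 25 (mod 33)
  25 × 7 = 175 ≡ 10 (mod 33)
Result: 7^35 ≡ 10 (mod 33)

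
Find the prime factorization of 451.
11 × 41

Divide by primes starting from smallest:
451 ÷ 11 = 41
41 ÷ 41 = 1

451 = 11 × 41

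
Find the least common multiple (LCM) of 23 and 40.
920

First find GCD(23, 40) using the Euclidean algorithm:
23 = 0 × 40 + 23
40 = 1 × 23 + 17
23 = 1 × 17 + 6
17 = 2 × 6 + 5
6 = 1 × 5 + 1
5 = 5 × 1 + 0
GCD(23, 40) = 1

LCM formula: LCM(a, b) = (a × b) / GCD(a, b)
LCM(23, 40) = (23 × 40) / 1
LCM(23, 40) = 920 / 1
LCM(23, 40) = 920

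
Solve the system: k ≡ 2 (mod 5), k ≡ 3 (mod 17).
M = 5 × 17 = 85. M₁ = 17, y₁ ≡ 3 (mod 5). M₂ = 5, y₂ ≡ 7 (mod 17). k = 2×17×3 + 3×5×7 ≡ 37 (mod 85)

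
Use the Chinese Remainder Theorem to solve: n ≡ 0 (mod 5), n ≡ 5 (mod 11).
M = 5 × 11 = 55. M₁ = 11, y₁ ≡ 1 (mod 5). M₂ = 5, y₂ ≡ 9 (mod 11). n = 0×11×1 + 5×5×9 ≡ 5 (mod 55)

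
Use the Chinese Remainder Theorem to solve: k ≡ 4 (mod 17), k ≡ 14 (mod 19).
M = 17 × 19 = 323. M₁ = 19, y₁ ≡ 9 (mod 17). M₂ = 17, y₂ ≡ 9 (mod 19). k = 4×19×9 + 14×17×9 ≡ 242 (mod 323)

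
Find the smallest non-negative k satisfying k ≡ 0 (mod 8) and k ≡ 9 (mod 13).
M = 8 × 13 = 104. M₁ = 13, y₁ ≡ 5 (mod 8). M₂ = 8, y₂ ≡ 5 (mod 13). k = 0×13×5 + 9×8×5 ≡ 48 (mod 104)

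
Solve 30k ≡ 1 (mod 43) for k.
33

Using Extended Euclidean Algorithm:
gcd(30, 43) = 1
Bezout coefficients: 30 × -10 + 43 × 7 = 1
So 30 × -10 ≡ 1 (mod 43)
The inverse is -10 mod 43 = 33
Verification: 30 × 33 = 990 = 23 × 43 + 1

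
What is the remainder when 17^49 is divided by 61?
Using repeated squaring. 49 = 32 + 16 + 1 (binary 110001). Repeated squaring mod 61: 17^1 ≡ 17; 17^2 ≡ 17² = 289 ≡ 45; 17^4 ≡ 45² = 2025 ≡ 12; 17^8 ≡ 12² = 144 ≡ 22; 17^16 ≡ 22² = 484 ≡ 57; 17^32 ≡ 57² = 3249 ≡ 16. Multiply: 17^49 = 17^32 × 17^16 × 17^1 ≡ 16 × 57 × 17 (mod 61): 16 × 57 = 912 ≡ 58; 58 × 17 = 986 ≡ 10. So 17^49 ≡ 10 (mod 61).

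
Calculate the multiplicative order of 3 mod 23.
Powers of 3 mod 23: 3^1≡3, 3^2≡9, 3^3≡4, 3^4≡12, 3^5≡13, 3^6≡16, 3^7≡2, 3^8≡6, 3^9≡18, 3^10≡8, 3^11≡1. Order = 11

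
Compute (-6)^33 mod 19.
Using Fermat: (-6)^{18} ≡ 1 (mod 19). 33 ≡ 15 (mod 18). So (-6)^{33} ≡ (-6)^{15} ≡ 8 (mod 19)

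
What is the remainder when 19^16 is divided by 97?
Using repeated squaring. 16 = 16 (binary 10000). Repeated squaring mod 97: 19^1 ≡ 19; 19^2 ≡ 19² = 361 ≡ 70; 19^4 ≡ 70² = 4900 ≡ 50; 19^8 ≡ 50² = 2500 ≡ 75; 19^16 ≡ 75² = 5625 ≡ 96. So 19^16 ≡ 96 (mod 97).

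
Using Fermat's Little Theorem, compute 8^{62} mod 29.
13

By Fermat's Little Theorem, a^(p-1) ≡ 1 (mod p) for prime p and gcd(a, p) = 1
Here p = 29, so 8^28 ≡ 1 (mod 29)
We can reduce the exponent: 62 mod 28 = 6
So 8^62 ≡ 8^6 (mod 29)
Computing: 8^6 mod 29 = 13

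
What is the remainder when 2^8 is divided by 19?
8 = 8 (binary 1000). Repeated squaring mod 19: 2^1 ≡ 2; 2^2 ≡ 2² = 4 ≡ 4; 2^4 ≡ 4² = 16 ≡ 16; 2^8 ≡ 16² = 256 ≡ 9. So 2^8 ≡ 9 (mod 19).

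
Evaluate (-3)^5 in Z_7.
(-3) ≡ 4 (mod 7). 5 = 4 + 1 (binary 101). Repeated squaring mod 7: 4^1 ≡ 4; 4^2 ≡ 4² = 16 ≡ 2; 4^4 ≡ 2² = 4 ≡ 4. Multiply: (-3)^5 ≡ 4^4 × 4^1 ≡ 4 × 4 (mod 7): 4 × 4 = 16 ≡ 2. So (-3)^5 ≡ 2 (mod 7).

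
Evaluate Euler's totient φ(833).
672

Prime factorization: 833 = 7^2 × 17
Using the formula φ(n) = n × Π(1 - 1/p) for each prime factor p:
φ(833) = 833 × (1 - 1/7) × (1 - 1/17)
φ(833) = 672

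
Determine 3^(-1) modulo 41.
3^(-1) ≡ 14 (mod 41). Verification: 3 × 14 = 42 ≡ 1 (mod 41)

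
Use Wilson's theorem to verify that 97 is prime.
(96)! mod 97 = 96. Since this equals -1 (mod 97), Wilson confirms 97 is prime.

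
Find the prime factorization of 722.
2 × 19^2

Divide by primes starting from smallest:
722 ÷ 2 = 361
361 ÷ 19 = 19
19 ÷ 19 = 1

722 = 2 × 19^2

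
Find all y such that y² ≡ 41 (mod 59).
The square roots of 41 mod 59 are 49 and 10. Verify: 49² = 2401 ≡ 41 (mod 59)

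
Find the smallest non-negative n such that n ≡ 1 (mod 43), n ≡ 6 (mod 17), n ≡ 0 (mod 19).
5548

Using the Chinese Remainder Theorem:
M = product of moduli = 13889
For equation 1: M_1 = 323, 323 ≡ 22 (mod 43), inverse of 323 mod 43 is 2 (check: 22 × 2 = 44 ≡ 1 (mod 43))
For equation 2: M_2 = 817, 817 ≡ 1 (mod 17), inverse of 817 mod 17 is 1 (check: 1 × 1 = 1 ≡ 1 (mod 17))
For equation 3: M_3 = 731, 731 ≡ 9 (mod 19), inverse of 731 mod 19 is 17 (check: 9 × 17 = 153 ≡ 1 (mod 19))
Combine: n ≡ Σ r_i×M_i×(M_i⁻¹ mod m_i) = 1×323×2 + 6×817×1 + 0×731×17 = 646 + 4902 + 0 = 5548
5548 mod 13889 = 5548
n ≡ 5548 (mod 13889)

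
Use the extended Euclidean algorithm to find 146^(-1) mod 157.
Extended GCD: 146(57) + 157(-53) = 1. So 146^(-1) ≡ 57 ≡ 57 (mod 157). Verify: 146 × 57 = 8322 ≡ 1 (mod 157)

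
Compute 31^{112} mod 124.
93

Using successive squaring:
Binary expansion of 112: 1110000
Powers of 31 mod 124 (each is the square of the previous):
  31^1 ≡ 31 (mod 124)
  31^2 ≡ 31² = 961 ≡ 93 (mod 124)
  31^4 ≡ 93² = 8649 ≡ 93 (mod 124)
  31^8 ≡ 93² = 8649 ≡ 93 (mod 124)
  31^16 ≡ 93² = 8649 ≡ 93 (mod 124)
  31^32 ≡ 93² = 8649 ≡ 93 (mod 124)
  31^64 ≡ 93² = 8649 ≡ 93 (mod 124)
112 = 64 + 32 + 16, so 31^112 = 31^64 × 31^32 × 31^16 ≡ 93 × 93 × 93 (mod 124)
Multiplying step by step:
  93 × 93 = 8649 ≡ 93 (mod 124)
  93 × 93 = 8649 ≡ 93 (mod 124)
Result: 31^112 ≡ 93 (mod 124)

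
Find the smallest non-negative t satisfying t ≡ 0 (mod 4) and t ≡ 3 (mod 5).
M = 4 × 5 = 20. M₁ = 5, y₁ ≡ 1 (mod 4). M₂ = 4, y₂ ≡ 4 (mod 5). t = 0×5×1 + 3×4×4 ≡ 8 (mod 20)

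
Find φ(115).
88

Prime factorization: 115 = 5 × 23
Using the formula φ(n) = n × Π(1 - 1/p) for each prime factor p:
φ(115) = 115 × (1 - 1/5) × (1 - 1/23)
φ(115) = 88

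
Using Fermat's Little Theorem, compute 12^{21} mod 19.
18

By Fermat's Little Theorem, a^(p-1) ≡ 1 (mod p) for prime p and gcd(a, p) = 1
Here p = 19, so 12^18 ≡ 1 (mod 19)
We can reduce the exponent: 21 mod 18 = 3
So 12^21 ≡ 12^3 (mod 19)
Computing: 12^3 mod 19 = 18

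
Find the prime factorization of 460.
2^2 × 5 × 23

Divide by primes starting from smallest:
460 ÷ 2 = 230
230 ÷ 2 = 115
115 ÷ 5 = 23
23 ÷ 23 = 1

460 = 2^2 × 5 × 23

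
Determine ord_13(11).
Powers of 11 mod 13: 11^1≡11, 11^2≡4, 11^3≡5, 11^4≡3, 11^5≡7, 11^6≡12, 11^7≡2, 11^8≡9, 11^9≡8, 11^10≡10, 11^11≡6, 11^12≡1. Order = 12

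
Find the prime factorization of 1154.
2 × 577

Divide by primes starting from smallest:
1154 ÷ 2 = 577
577 ÷ 577 = 1

1154 = 2 × 577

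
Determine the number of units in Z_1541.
1452

Prime factorization: 1541 = 23 × 67
Using the formula φ(n) = n × Π(1 - 1/p) for each prime factor p:
φ(1541) = 1541 × (1 - 1/23) × (1 - 1/67)
φ(1541) = 1452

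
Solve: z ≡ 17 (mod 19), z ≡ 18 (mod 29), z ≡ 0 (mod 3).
M = 19 × 29 × 3 = 1653. M₁ = 87, y₁ ≡ 7 (mod 19). M₂ = 57, y₂ ≡ 28 (mod 29). M₃ = 551, y₃ ≡ 2 (mod 3). z = 17×87×7 + 18×57×28 + 0×551×2 ≡ 1062 (mod 1653)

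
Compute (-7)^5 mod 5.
(-7) ≡ 3 (mod 5). 5 = 4 + 1 (binary 101). Repeated squaring mod 5: 3^1 ≡ 3; 3^2 ≡ 3² = 9 ≡ 4; 3^4 ≡ 4² = 16 ≡ 1. Multiply: (-7)^5 ≡ 3^4 × 3^1 ≡ 1 × 3 (mod 5): 1 × 3 = 3 ≡ 3. So (-7)^5 ≡ 3 (mod 5).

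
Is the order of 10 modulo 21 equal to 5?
No, the actual order is 6, not 5.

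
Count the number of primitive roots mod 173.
Number of primitive roots mod 173 = φ(172) = 84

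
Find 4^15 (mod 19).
Using repeated squaring. 15 = 8 + 4 + 2 + 1 (binary 1111). Repeated squaring mod 19: 4^1 ≡ 4; 4^2 ≡ 4² = 16 ≡ 16; 4^4 ≡ 16² = 256 ≡ 9; 4^8 ≡ 9² = 81 ≡ 5. Multiply: 4^15 = 4^8 × 4^4 × 4^2 × 4^1 ≡ 5 × 9 × 16 × 4 (mod 19): 5 × 9 = 45 ≡ 7; 7 × 16 = 112 ≡ 17; 17 × 4 = 68 ≡ 11. So 4^15 ≡ 11 (mod 19).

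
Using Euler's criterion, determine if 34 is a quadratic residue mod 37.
By Euler's criterion: 34^{18} ≡ 1 (mod 37). Since this equals 1, 34 is a QR.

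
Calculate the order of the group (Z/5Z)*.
4

Prime factorization: 5 = 5
Using the formula φ(n) = n × Π(1 - 1/p) for each prime factor p:
φ(5) = 5 × (1 - 1/5)
φ(5) = 4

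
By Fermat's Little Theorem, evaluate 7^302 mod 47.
By Fermat: 7^{46} ≡ 1 (mod 47). 302 = 6×46 + 26. So 7^{302} ≡ 7^{26} ≡ 14 (mod 47)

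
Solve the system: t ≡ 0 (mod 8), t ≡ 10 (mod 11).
M = 8 × 11 = 88. M₁ = 11, y₁ ≡ 3 (mod 8). M₂ = 8, y₂ ≡ 7 (mod 11). t = 0×11×3 + 10×8×7 ≡ 32 (mod 88)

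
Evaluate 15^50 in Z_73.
Using repeated squaring. 50 = 32 + 16 + 2 (binary 110010). Repeated squaring mod 73: 15^1 ≡ 15; 15^2 ≡ 15² = 225 ≡ 6; 15^4 ≡ 6² = 36 ≡ 36; 15^8 ≡ 36² = 1296 ≡ 55; 15^16 ≡ 55² = 3025 ≡ 32; 15^32 ≡ 32² = 1024 ≡ 2. Multiply: 15^50 = 15^32 × 15^16 × 15^2 ≡ 2 × 32 × 6 (mod 73): 2 × 32 = 64 ≡ 64; 64 × 6 = 384 ≡ 19. So 15^50 ≡ 19 (mod 73).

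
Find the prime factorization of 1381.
1381

Divide by primes starting from smallest:
1381 ÷ 1381 = 1

1381 = 1381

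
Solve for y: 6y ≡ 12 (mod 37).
2

Since gcd(6, 37) = 1 divides 12, a solution exists.
Multiply both sides by the inverse of 6 mod 37:
  6^(-1) mod 37 = 31
  x ≡ 31 × 12 ≡ 372 ≡ 2 (mod 37)
Verification: 6 × 2 = 12 = 0 × 37 + 12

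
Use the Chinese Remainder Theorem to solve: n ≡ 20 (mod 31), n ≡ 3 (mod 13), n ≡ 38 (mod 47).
7088

Using the Chinese Remainder Theorem:
M = product of moduli = 18941
For equation 1: M_1 = 611, 611 ≡ 22 (mod 31), inverse of 611 mod 31 is 24 (check: 22 × 24 = 528 ≡ 1 (mod 31))
For equation 2: M_2 = 1457, 1457 ≡ 1 (mod 13), inverse of 1457 mod 13 is 1 (check: 1 × 1 = 1 ≡ 1 (mod 13))
For equation 3: M_3 = 403, 403 ≡ 27 (mod 47), inverse of 403 mod 47 is 7 (check: 27 × 7 = 189 ≡ 1 (mod 47))
Combine: n ≡ Σ r_i×M_i×(M_i⁻¹ mod m_i) = 20×611×24 + 3×1457×1 + 38×403×7 = 293280 + 4371 + 107198 = 404849
404849 mod 18941 = 7088
n ≡ 7088 (mod 18941)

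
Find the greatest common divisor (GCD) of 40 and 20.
20

Using the Euclidean algorithm:
40 = 2 × 20 + 0

GCD(40, 20) = 20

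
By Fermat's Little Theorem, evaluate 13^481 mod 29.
By Fermat: 13^{28} ≡ 1 (mod 29). 481 ≡ 5 (mod 28). So 13^{481} ≡ 13^{5} ≡ 6 (mod 29)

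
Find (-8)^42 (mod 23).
Using Fermat: (-8)^{22} ≡ 1 (mod 23). 42 ≡ 20 (mod 22). So (-8)^{42} ≡ (-8)^{20} ≡ 9 (mod 23)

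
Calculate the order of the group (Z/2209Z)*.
2162

Prime factorization: 2209 = 47^2
Using the formula φ(n) = n × Π(1 - 1/p) for each prime factor p:
φ(2209) = 2209 × (1 - 1/47)
φ(2209) = 2162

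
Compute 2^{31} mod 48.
32

Using successive squaring:
Binary expansion of 31: 11111
Powers of 2 mod 48 (each is the square of the previous):
  2^1 ≡ 2 (mod 48)
  2^2 ≡ 2² = 4 ≡ 4 (mod 48)
  2^4 ≡ 4² = 16 ≡ 16 (mod 48)
  2^8 ≡ 16² = 256 ≡ 16 (mod 48)
  2^16 ≡ 16² = 256 ≡ 16 (mod 48)
31 = 16 + 8 + 4 + 2 + 1, so 2^31 = 2^16 × 2^8 × 2^4 × 2^2 × 2^1 ≡ 16 × 16 × 16 × 4 × 2 (mod 48)
Multiplying step by step:
  16 × 16 = 256 ≡ 16 (mod 48)
  16 × 16 = 256 ≡ 16 (mod 48)
  16 × 4 = 64 ≡ 16 (mod 48)
  16 × 2 = 32 ≡ 32 (mod 48)
Result: 2^31 ≡ 32 (mod 48)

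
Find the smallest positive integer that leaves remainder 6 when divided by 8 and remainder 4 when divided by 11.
M = 8 × 11 = 88. M₁ = 11, y₁ ≡ 3 (mod 8). M₂ = 8, y₂ ≡ 7 (mod 11). x = 6×11×3 + 4×8×7 ≡ 70 (mod 88). The smallest positive such number is 70.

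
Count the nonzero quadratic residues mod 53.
For prime 53, there are (p-1)/2 = (53-1)/2 = 26 quadratic residues (excluding 0).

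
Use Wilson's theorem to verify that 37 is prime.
(36)! mod 37 = 36. Since this equals -1 (mod 37), Wilson confirms 37 is prime.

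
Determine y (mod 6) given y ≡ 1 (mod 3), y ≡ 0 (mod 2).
4

Using the Chinese Remainder Theorem:
M = product of moduli = 6
For equation 1: M_1 = 2, 2 ≡ 2 (mod 3), inverse of 2 mod 3 is 2 (check: 2 × 2 = 4 ≡ 1 (mod 3))
For equation 2: M_2 = 3, 3 ≡ 1 (mod 2), inverse of 3 mod 2 is 1 (check: 1 × 1 = 1 ≡ 1 (mod 2))
Combine: y ≡ Σ r_i×M_i×(M_i⁻¹ mod m_i) = 1×2×2 + 0×3×1 = 4 + 0 = 4
4 mod 6 = 4
y ≡ 4 (mod 6)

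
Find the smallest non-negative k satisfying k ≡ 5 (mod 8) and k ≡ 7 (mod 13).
M = 8 × 13 = 104. M₁ = 13, y₁ ≡ 5 (mod 8). M₂ = 8, y₂ ≡ 5 (mod 13). k = 5×13×5 + 7×8×5 ≡ 85 (mod 104)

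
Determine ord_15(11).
Powers of 11 mod 15: 11^1≡11, 11^2≡1. Order = 2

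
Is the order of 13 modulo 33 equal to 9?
No, the actual order is 10, not 9.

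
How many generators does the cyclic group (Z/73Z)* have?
24

The number of primitive roots modulo p is φ(p-1) = φ(72)
φ(72) = 24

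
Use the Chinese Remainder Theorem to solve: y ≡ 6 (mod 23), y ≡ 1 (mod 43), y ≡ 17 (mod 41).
9160

Using the Chinese Remainder Theorem:
M = product of moduli = 40549
For equation 1: M_1 = 1763, 1763 ≡ 15 (mod 23), inverse of 1763 mod 23 is 20 (check: 15 × 20 = 300 ≡ 1 (mod 23))
For equation 2: M_2 = 943, 943 ≡ 40 (mod 43), inverse of 943 mod 43 is 14 (check: 40 × 14 = 560 ≡ 1 (mod 43))
For equation 3: M_3 = 989, 989 ≡ 5 (mod 41), inverse of 989 mod 41 is 33 (check: 5 × 33 = 165 ≡ 1 (mod 41))
Combine: y ≡ Σ r_i×M_i×(M_i⁻¹ mod m_i) = 6×1763×20 + 1×943×14 + 17×989×33 = 211560 + 13202 + 554829 = 779591
779591 mod 40549 = 9160
y ≡ 9160 (mod 40549)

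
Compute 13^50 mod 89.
Using repeated squaring. 50 = 32 + 16 + 2 (binary 110010). Repeated squaring mod 89: 13^1 ≡ 13; 13^2 ≡ 13² = 169 ≡ 80; 13^4 ≡ 80² = 6400 ≡ 81; 13^8 ≡ 81² = 6561 ≡ 64; 13^16 ≡ 64² = 4096 ≡ 2; 13^32 ≡ 2² = 4 ≡ 4. Multiply: 13^50 = 13^32 × 13^16 × 13^2 ≡ 4 × 2 × 80 (mod 89): 4 × 2 = 8 ≡ 8; 8 × 80 = 640 ≡ 17. So 13^50 ≡ 17 (mod 89).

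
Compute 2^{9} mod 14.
8

Using successive squaring:
Binary expansion of 9: 1001
Powers of 2 mod 14 (each is the square of the previous):
  2^1 ≡ 2 (mod 14)
  2^2 ≡ 2² = 4 ≡ 4 (mod 14)
  2^4 ≡ 4² = 16 ≡ 2 (mod 14)
  2^8 ≡ 2² = 4 ≡ 4 (mod 14)
9 = 8 + 1, so 2^9 = 2^8 × 2^1 ≡ 4 × 2 (mod 14)
Multiplying step by step:
  4 × 2 = 8 ≡ 8 (mod 14)
Result: 2^9 ≡ 8 (mod 14)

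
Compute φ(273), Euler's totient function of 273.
144

Prime factorization: 273 = 3 × 7 × 13
Using the formula φ(n) = n × Π(1 - 1/p) for each prime factor p:
φ(273) = 273 × (1 - 1/3) × (1 - 1/7) × (1 - 1/13)
φ(273) = 144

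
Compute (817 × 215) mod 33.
29

(817 × 215) = 175655
175655 mod 33 = 29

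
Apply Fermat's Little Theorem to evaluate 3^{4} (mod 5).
1

By Fermat's Little Theorem, a^(p-1) ≡ 1 (mod p) for prime p and gcd(a, p) = 1
Here p = 5, so 3^4 ≡ 1 (mod 5)
We can reduce the exponent: 4 mod 4 = 0
So 3^4 ≡ 3^0 (mod 5)
Computing: 3^0 mod 5 = 1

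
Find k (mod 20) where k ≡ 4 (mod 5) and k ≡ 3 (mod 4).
M = 5 × 4 = 20. M₁ = 4, y₁ ≡ 4 (mod 5). M₂ = 5, y₂ ≡ 1 (mod 4). k = 4×4×4 + 3×5×1 ≡ 19 (mod 20)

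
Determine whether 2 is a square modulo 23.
By Euler's criterion: 2^{11} ≡ 1 (mod 23). Since this equals 1, 2 is a QR.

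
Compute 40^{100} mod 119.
72

Using successive squaring:
Binary expansion of 100: 1100100
Powers of 40 mod 119 (each is the square of the previous):
  40^1 ≡ 40 (mod 119)
  40^2 ≡ 40² = 1600 ≡ 53 (mod 119)
  40^4 ≡ 53² = 2809 ≡ 72 (mod 119)
  40^8 ≡ 72² = 5184 ≡ 67 (mod 119)
  40^16 ≡ 67² = 4489 ≡ 86 (mod 119)
  40^32 ≡ 86² = 7396 ≡ 18 (mod 119)
  40^64 ≡ 18² = 324 ≡ 86 (mod 119)
100 = 64 + 32 + 4, so 40^100 = 40^64 × 40^32 × 40^4 ≡ 86 × 18 × 72 (mod 119)
Multiplying step by step:
  86 × 18 = 1548 ≡ 1 (mod 119)
  1 × 72 = 72 ≡ 72 (mod 119)
Result: 40^100 ≡ 72 (mod 119)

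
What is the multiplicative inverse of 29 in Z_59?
57

Using Extended Euclidean Algorithm:
gcd(29, 59) = 1
Bezout coefficients: 29 × -2 + 59 × 1 = 1
So 29 × -2 ≡ 1 (mod 59)
The inverse is -2 mod 59 = 57
Verification: 29 × 57 = 1653 = 28 × 59 + 1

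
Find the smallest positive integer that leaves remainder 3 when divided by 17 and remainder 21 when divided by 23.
M = 17 × 23 = 391. M₁ = 23, y₁ ≡ 3 (mod 17). M₂ = 17, y₂ ≡ 19 (mod 23). n = 3×23×3 + 21×17×19 ≡ 343 (mod 391). The smallest positive such number is 343.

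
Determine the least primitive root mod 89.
p - 1 = 88 has prime divisors 2, 11. h is a primitive root mod 89 iff h^(88/q) ≢ 1 (mod 89) for each such q.
h = 2: 2^44 ≡ 1, 2^8 ≡ 78 (mod 89); 2^44 ≡ 1, so not a primitive root.
h = 3: 3^44 ≡ 88, 3^8 ≡ 64 (mod 89); none is 1, so 3 has order 88 and is a primitive root.
The smallest primitive root mod 89 is g = 3.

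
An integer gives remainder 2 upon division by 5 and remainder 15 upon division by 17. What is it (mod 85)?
M = 5 × 17 = 85. M₁ = 17, y₁ ≡ 3 (mod 5). M₂ = 5, y₂ ≡ 7 (mod 17). m = 2×17×3 + 15×5×7 ≡ 32 (mod 85). The smallest positive such number is 32.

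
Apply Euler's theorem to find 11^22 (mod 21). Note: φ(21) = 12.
By Euler: 11^{12} ≡ 1 (mod 21) since gcd(11, 21) = 1. 22 = 1×12 + 10. So 11^{22} ≡ 11^{10} ≡ 4 (mod 21)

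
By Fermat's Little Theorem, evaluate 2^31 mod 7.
By Fermat: 2^{6} ≡ 1 (mod 7). 31 = 5×6 + 1. So 2^{31} ≡ 2^{1} ≡ 2 (mod 7)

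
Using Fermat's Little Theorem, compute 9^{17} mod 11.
4

By Fermat's Little Theorem, a^(p-1) ≡ 1 (mod p) for prime p and gcd(a, p) = 1
Here p = 11, so 9^10 ≡ 1 (mod 11)
We can reduce the exponent: 17 mod 10 = 7
So 9^17 ≡ 9^7 (mod 11)
Computing: 9^7 mod 11 = 4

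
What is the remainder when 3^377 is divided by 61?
Using Fermat: 3^{60} ≡ 1 (mod 61). 377 ≡ 17 (mod 60). So 3^{377} ≡ 3^{17} ≡ 52 (mod 61)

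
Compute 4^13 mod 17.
Using repeated squaring. 13 = 8 + 4 + 1 (binary 1101). Repeated squaring mod 17: 4^1 ≡ 4; 4^2 ≡ 4² = 16 ≡ 16; 4^4 ≡ 16² = 256 ≡ 1; 4^8 ≡ 1² = 1 ≡ 1. Multiply: 4^13 = 4^8 × 4^4 × 4^1 ≡ 1 × 1 × 4 (mod 17): 1 × 1 = 1 ≡ 1; 1 × 4 = 4 ≡ 4. So 4^13 ≡ 4 (mod 17).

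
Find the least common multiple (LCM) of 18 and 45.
90

First find GCD(18, 45) using the Euclidean algorithm:
18 = 0 × 45 + 18
45 = 2 × 18 + 9
18 = 2 × 9 + 0
GCD(18, 45) = 9

LCM formula: LCM(a, b) = (a × b) / GCD(a, b)
LCM(18, 45) = (18 × 45) / 9
LCM(18, 45) = 810 / 9
LCM(18, 45) = 90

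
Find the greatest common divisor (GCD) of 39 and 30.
3

Using the Euclidean algorithm:
39 = 1 × 30 + 9
30 = 3 × 9 + 3
9 = 3 × 3 + 0

GCD(39, 30) = 3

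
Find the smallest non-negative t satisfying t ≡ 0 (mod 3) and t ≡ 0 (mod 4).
M = 3 × 4 = 12. M₁ = 4, y₁ ≡ 1 (mod 3). M₂ = 3, y₂ ≡ 3 (mod 4). t = 0×4×1 + 0×3×3 ≡ 0 (mod 12)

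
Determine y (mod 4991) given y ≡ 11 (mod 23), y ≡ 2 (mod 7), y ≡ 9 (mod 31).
3047

Using the Chinese Remainder Theorem:
M = product of moduli = 4991
For equation 1: M_1 = 217, 217 ≡ 10 (mod 23), inverse of 217 mod 23 is 7 (check: 10 × 7 = 70 ≡ 1 (mod 23))
For equation 2: M_2 = 713, 713 ≡ 6 (mod 7), inverse of 713 mod 7 is 6 (check: 6 × 6 = 36 ≡ 1 (mod 7))
For equation 3: M_3 = 161, 161 ≡ 6 (mod 31), inverse of 161 mod 31 is 26 (check: 6 × 26 = 156 ≡ 1 (mod 31))
Combine: y ≡ Σ r_i×M_i×(M_i⁻¹ mod m_i) = 11×217×7 + 2×713×6 + 9×161×26 = 16709 + 8556 + 37674 = 62939
62939 mod 4991 = 3047
y ≡ 3047 (mod 4991)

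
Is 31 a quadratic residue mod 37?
By Euler's criterion: 31^{18} ≡ 36 (mod 37). Since this equals -1 (≡ 36), 31 is not a QR.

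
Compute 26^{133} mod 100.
76

Using successive squaring:
Binary expansion of 133: 10000101
Powers of 26 mod 100 (each is the square of the previous):
  26^1 ≡ 26 (mod 100)
  26^2 ≡ 26² = 676 ≡ 76 (mod 100)
  26^4 ≡ 76² = 5776 ≡ 76 (mod 100)
  26^8 ≡ 76² = 5776 ≡ 76 (mod 100)
  26^16 ≡ 76² = 5776 ≡ 76 (mod 100)
  26^32 ≡ 76² = 5776 ≡ 76 (mod 100)
  26^64 ≡ 76² = 5776 ≡ 76 (mod 100)
  26^128 ≡ 76² = 5776 ≡ 76 (mod 100)
133 = 128 + 4 + 1, so 26^133 = 26^128 × 26^4 × 26^1 ≡ 76 × 76 × 26 (mod 100)
Multiplying step by step:
  76 × 76 = 5776 ≡ 76 (mod 100)
  76 × 26 = 1976 ≡ 76 (mod 100)
Result: 26^133 ≡ 76 (mod 100)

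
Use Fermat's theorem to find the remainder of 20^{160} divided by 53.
46

By Fermat's Little Theorem, a^(p-1) ≡ 1 (mod p) for prime p and gcd(a, p) = 1
Here p = 53, so 20^52 ≡ 1 (mod 53)
We can reduce the exponent: 160 mod 52 = 4
So 20^160 ≡ 20^4 (mod 53)
Computing: 20^4 mod 53 = 46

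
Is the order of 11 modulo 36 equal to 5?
No, the actual order is 6, not 5.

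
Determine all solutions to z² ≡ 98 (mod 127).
The square roots of 98 mod 127 are 15 and 112. Verify: 15² = 225 ≡ 98 (mod 127)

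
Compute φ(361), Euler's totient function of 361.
342

Prime factorization: 361 = 19^2
Using the formula φ(n) = n × Π(1 - 1/p) for each prime factor p:
φ(361) = 361 × (1 - 1/19)
φ(361) = 342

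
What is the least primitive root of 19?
2

A primitive root g modulo p has order p-1 = 18
Prime divisors of 18: [2, 3]
g is a primitive root iff g^(18/q) ≢ 1 (mod 19) for each prime divisor q
Testing small values:
  g = 2: 2^9 ≡ 18, 2^6 ≡ 7 (mod 19) → none is 1, primitive root!
The smallest primitive root is 2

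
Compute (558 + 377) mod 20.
15

(558 + 377) = 935
935 mod 20 = 15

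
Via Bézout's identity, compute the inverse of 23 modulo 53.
Extended GCD: 23(-23) + 53(10) = 1. So 23^(-1) ≡ 30 ≡ 30 (mod 53). Verify: 23 × 30 = 690 ≡ 1 (mod 53)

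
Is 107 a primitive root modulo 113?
Yes

To verify, check if 107^(112/q) ≢ 1 (mod 113) for each prime divisor q of 112
Divisors of 112 = 112: [1, 2, 4, 7, 8, 14, 16, 28, 56, 112]
  107^(112/2) = 107^56 ≡ 112 (mod 113)
  107^(112/7) = 107^16 ≡ 30 (mod 113)
Conclusion: 107 is a primitive root modulo 113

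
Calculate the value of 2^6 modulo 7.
6 = 4 + 2 (binary 110). Repeated squaring mod 7: 2^1 ≡ 2; 2^2 ≡ 2² = 4 ≡ 4; 2^4 ≡ 4² = 16 ≡ 2. Multiply: 2^6 = 2^4 × 2^2 ≡ 2 × 4 (mod 7): 2 × 4 = 8 ≡ 1. So 2^6 ≡ 1 (mod 7).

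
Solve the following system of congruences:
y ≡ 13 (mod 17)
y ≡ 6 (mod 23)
98

Using the Chinese Remainder Theorem:
M = product of moduli = 391
For equation 1: M_1 = 23, 23 ≡ 6 (mod 17), inverse of 23 mod 17 is 3 (check: 6 × 3 = 18 ≡ 1 (mod 17))
For equation 2: M_2 = 17, 17 ≡ 17 (mod 23), inverse of 17 mod 23 is 19 (check: 17 × 19 = 323 ≡ 1 (mod 23))
Combine: y ≡ Σ r_i×M_i×(M_i⁻¹ mod m_i) = 13×23×3 + 6×17×19 = 897 + 1938 = 2835
2835 mod 391 = 98
y ≡ 98 (mod 391)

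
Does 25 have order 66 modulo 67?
p - 1 = 66 has prime divisors 2, 3, 11. Check 25^(66/q) mod 67 for each: 25^(66/2) = 25^33 ≡ 1, 25^(66/3) = 25^22 ≡ 1, 25^(66/11) = 25^6 ≡ 62 (mod 67). Since 25^33 ≡ 1 (mod 67), the order of 25 divides 33 (in fact the order is 11) ≠ 66, so it is not a primitive root.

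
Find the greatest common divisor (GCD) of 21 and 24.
3

Using the Euclidean algorithm:
21 = 0 × 24 + 21
24 = 1 × 21 + 3
21 = 7 × 3 + 0

GCD(21, 24) = 3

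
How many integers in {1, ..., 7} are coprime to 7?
6

Prime factorization: 7 = 7
Using the formula φ(n) = n × Π(1 - 1/p) for each prime factor p:
φ(7) = 7 × (1 - 1/7)
φ(7) = 6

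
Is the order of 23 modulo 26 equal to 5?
No, the actual order is 6, not 5.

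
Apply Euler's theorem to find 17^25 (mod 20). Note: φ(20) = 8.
By Euler: 17^{8} ≡ 1 (mod 20) since gcd(17, 20) = 1. 25 = 3×8 + 1. So 17^{25} ≡ 17^{1} ≡ 17 (mod 20)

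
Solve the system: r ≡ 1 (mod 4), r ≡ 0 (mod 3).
M = 4 × 3 = 12. M₁ = 3, y₁ ≡ 3 (mod 4). M₂ = 4, y₂ ≡ 1 (mod 3). r = 1×3×3 + 0×4×1 ≡ 9 (mod 12)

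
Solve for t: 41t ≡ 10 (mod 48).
26

Since gcd(41, 48) = 1 divides 10, a solution exists.
Multiply both sides by the inverse of 41 mod 48:
  41^(-1) mod 48 = 41
  x ≡ 41 × 10 ≡ 410 ≡ 26 (mod 48)
Verification: 41 × 26 = 1066 = 22 × 48 + 10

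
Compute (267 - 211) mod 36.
20

(267 - 211) = 56
56 mod 36 = 20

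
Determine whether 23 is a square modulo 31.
By Euler's criterion: 23^{15} ≡ 30 (mod 31). Since this equals -1 (≡ 30), 23 is not a QR.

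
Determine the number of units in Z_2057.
1760

Prime factorization: 2057 = 11^2 × 17
Using the formula φ(n) = n × Π(1 - 1/p) for each prime factor p:
φ(2057) = 2057 × (1 - 1/11) × (1 - 1/17)
φ(2057) = 1760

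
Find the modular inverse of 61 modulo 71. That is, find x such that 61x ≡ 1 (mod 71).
7

Using Extended Euclidean Algorithm:
gcd(61, 71) = 1
Bezout coefficients: 61 × 7 + 71 × -6 = 1
So 61 × 7 ≡ 1 (mod 71)
The inverse is 7 mod 71 = 7
Verification: 61 × 7 = 427 = 6 × 71 + 1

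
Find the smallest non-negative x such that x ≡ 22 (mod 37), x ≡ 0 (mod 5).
170

Using the Chinese Remainder Theorem:
M = product of moduli = 185
For equation 1: M_1 = 5, 5 ≡ 5 (mod 37), inverse of 5 mod 37 is 15 (check: 5 × 15 = 75 ≡ 1 (mod 37))
For equation 2: M_2 = 37, 37 ≡ 2 (mod 5), inverse of 37 mod 5 is 3 (check: 2 × 3 = 6 ≡ 1 (mod 5))
Combine: x ≡ Σ r_i×M_i×(M_i⁻¹ mod m_i) = 22×5×15 + 0×37×3 = 1650 + 0 = 1650
1650 mod 185 = 170
x ≡ 170 (mod 185)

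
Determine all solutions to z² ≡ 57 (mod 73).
The square roots of 57 mod 73 are 38 and 35. Verify: 38² = 1444 ≡ 57 (mod 73)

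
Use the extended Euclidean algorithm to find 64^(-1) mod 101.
Extended GCD: 64(30) + 101(-19) = 1. So 64^(-1) ≡ 30 ≡ 30 (mod 101). Verify: 64 × 30 = 1920 ≡ 1 (mod 101)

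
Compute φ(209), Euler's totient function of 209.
180

Prime factorization: 209 = 11 × 19
Using the formula φ(n) = n × Π(1 - 1/p) for each prime factor p:
φ(209) = 209 × (1 - 1/11) × (1 - 1/19)
φ(209) = 180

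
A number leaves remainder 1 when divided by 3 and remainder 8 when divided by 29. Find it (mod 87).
M = 3 × 29 = 87. M₁ = 29, y₁ ≡ 2 (mod 3). M₂ = 3, y₂ ≡ 10 (mod 29). k = 1×29×2 + 8×3×10 ≡ 37 (mod 87)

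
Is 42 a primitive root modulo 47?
p - 1 = 46 has prime divisors 2, 23. Check 42^(46/q) mod 47 for each: 42^(46/2) = 42^23 ≡ 1, 42^(46/23) = 42^2 ≡ 25 (mod 47). Since 42^23 ≡ 1 (mod 47), the order of 42 divides 23 (in fact the order is 23) ≠ 46, so it is not a primitive root.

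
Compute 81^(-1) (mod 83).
81^(-1) ≡ 41 (mod 83). Verification: 81 × 41 = 3321 ≡ 1 (mod 83)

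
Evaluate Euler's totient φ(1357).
1276

Prime factorization: 1357 = 23 × 59
Using the formula φ(n) = n × Π(1 - 1/p) for each prime factor p:
φ(1357) = 1357 × (1 - 1/23) × (1 - 1/59)
φ(1357) = 1276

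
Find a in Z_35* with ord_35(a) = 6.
19 has order 6 mod 35 since 19^{6} ≡ 1 (mod 35) and no smaller power works.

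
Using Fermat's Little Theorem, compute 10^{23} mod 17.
5

By Fermat's Little Theorem, a^(p-1) ≡ 1 (mod p) for prime p and gcd(a, p) = 1
Here p = 17, so 10^16 ≡ 1 (mod 17)
We can reduce the exponent: 23 mod 16 = 7
So 10^23 ≡ 10^7 (mod 17)
Computing: 10^7 mod 17 = 5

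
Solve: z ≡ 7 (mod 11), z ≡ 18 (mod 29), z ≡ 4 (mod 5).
M = 11 × 29 × 5 = 1595. M₁ = 145, y₁ ≡ 6 (mod 11). M₂ = 55, y₂ ≡ 19 (mod 29). M₃ = 319, y₃ ≡ 4 (mod 5). z = 7×145×6 + 18×55×19 + 4×319×4 ≡ 1294 (mod 1595)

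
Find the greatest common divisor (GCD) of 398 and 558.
2

Using the Euclidean algorithm:
398 = 0 × 558 + 398
558 = 1 × 398 + 160
398 = 2 × 160 + 78
160 = 2 × 78 + 4
78 = 19 × 4 + 2
4 = 2 × 2 + 0

GCD(398, 558) = 2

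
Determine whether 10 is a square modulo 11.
By Euler's criterion: 10^{5} ≡ 10 (mod 11). Since this equals -1 (≡ 10), 10 is not a QR.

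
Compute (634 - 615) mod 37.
19

(634 - 615) = 19
19 mod 37 = 19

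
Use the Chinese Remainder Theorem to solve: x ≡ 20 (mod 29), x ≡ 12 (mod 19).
107

Using the Chinese Remainder Theorem:
M = product of moduli = 551
For equation 1: M_1 = 19, 19 ≡ 19 (mod 29), inverse of 19 mod 29 is 26 (check: 19 × 26 = 494 ≡ 1 (mod 29))
For equation 2: M_2 = 29, 29 ≡ 10 (mod 19), inverse of 29 mod 19 is 2 (check: 10 × 2 = 20 ≡ 1 (mod 19))
Combine: x ≡ Σ r_i×M_i×(M_i⁻¹ mod m_i) = 20×19×26 + 12×29×2 = 9880 + 696 = 10576
10576 mod 551 = 107
x ≡ 107 (mod 551)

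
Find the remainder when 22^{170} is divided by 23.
By Fermat: 22^{22} ≡ 1 (mod 23). 170 = 7×22 + 16. So 22^{170} ≡ 22^{16} ≡ 1 (mod 23)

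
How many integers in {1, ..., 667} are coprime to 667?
616

Prime factorization: 667 = 23 × 29
Using the formula φ(n) = n × Π(1 - 1/p) for each prime factor p:
φ(667) = 667 × (1 - 1/23) × (1 - 1/29)
φ(667) = 616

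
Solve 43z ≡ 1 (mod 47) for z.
43^(-1) ≡ 35 (mod 47). Verification: 43 × 35 = 1505 ≡ 1 (mod 47)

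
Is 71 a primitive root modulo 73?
No

To verify, check if 71^(72/q) ≢ 1 (mod 73) for each prime divisor q of 72
Divisors of 72 = 72: [1, 2, 3, 4, 6, 8, 9, 12, 18, 24, 36, 72]
  71^(72/2) = 71^36 ≡ 1 (mod 73)
  71^(72/3) = 71^24 ≡ 64 (mod 73)
Conclusion: 71 is not a primitive root modulo 73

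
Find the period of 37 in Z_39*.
Powers of 37 mod 39: 37^1≡37, 37^2≡4, 37^3≡31, 37^4≡16, 37^5≡7, 37^6≡25, 37^7≡28, 37^8≡22, 37^9≡34, 37^10≡10, 37^11≡19, 37^12≡1. Order = 12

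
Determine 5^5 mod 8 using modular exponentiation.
5 = 4 + 1 (binary 101). Repeated squaring mod 8: 5^1 ≡ 5; 5^2 ≡ 5² = 25 ≡ 1; 5^4 ≡ 1² = 1 ≡ 1. Multiply: 5^5 = 5^4 × 5^1 ≡ 1 × 5 (mod 8): 1 × 5 = 5 ≡ 5. So 5^5 ≡ 5 (mod 8).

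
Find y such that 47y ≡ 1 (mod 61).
47^(-1) ≡ 13 (mod 61). Verification: 47 × 13 = 611 ≡ 1 (mod 61)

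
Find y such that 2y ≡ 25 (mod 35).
30

Since gcd(2, 35) = 1 divides 25, a solution exists.
Multiply both sides by the inverse of 2 mod 35:
  2^(-1) mod 35 = 18
  x ≡ 18 × 25 ≡ 450 ≡ 30 (mod 35)
Verification: 2 × 30 = 60 = 1 × 35 + 25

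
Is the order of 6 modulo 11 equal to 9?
No, the actual order is 10, not 9.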